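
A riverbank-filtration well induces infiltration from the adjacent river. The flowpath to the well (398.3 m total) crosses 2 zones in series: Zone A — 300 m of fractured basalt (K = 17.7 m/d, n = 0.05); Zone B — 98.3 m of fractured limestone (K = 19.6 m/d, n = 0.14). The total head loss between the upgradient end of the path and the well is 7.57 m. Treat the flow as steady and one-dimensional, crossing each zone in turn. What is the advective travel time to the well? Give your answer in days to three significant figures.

Steady 1-D flow in series ⇒ the Darcy flux q is identical in every zone and the zone head losses add (resistances L/K in series).
Σ(L/K) = 300/17.7 + 98.3/19.6 = 16.95 + 5.015 = 21.96 d
q = ΔH / Σ(L/K) = 7.57 / 21.96 = 0.3446 m/d (same in every zone)
Zone A: v = q/n = 0.3446/0.05 = 6.893 m/d → t_A = 300/6.893 = 43.52 d
Zone B: v = q/n = 0.3446/0.14 = 2.462 m/d → t_B = 98.3/2.462 = 39.93 d
Total t = 43.52 + 39.93 = 83.45 d

83.5 days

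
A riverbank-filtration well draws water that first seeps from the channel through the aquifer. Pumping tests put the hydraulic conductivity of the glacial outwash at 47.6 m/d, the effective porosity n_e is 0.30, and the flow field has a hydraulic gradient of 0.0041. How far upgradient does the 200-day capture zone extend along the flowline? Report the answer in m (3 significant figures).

130 m

Darcy flux q = K·i = 47.6 × 0.0041 = 0.1952 m/d
Seepage velocity v = q / n = 0.1952 / 0.30 = 0.6505 m/d
L = v × T = 0.6505 × 200 = 130.1 m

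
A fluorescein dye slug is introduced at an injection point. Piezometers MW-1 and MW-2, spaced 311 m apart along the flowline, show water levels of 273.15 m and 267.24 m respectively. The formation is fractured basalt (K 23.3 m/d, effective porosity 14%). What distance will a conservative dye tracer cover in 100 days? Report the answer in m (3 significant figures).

316 m

Hydraulic gradient i = (273.15 − 267.24) / 311 = 5.91 / 311 = 0.01900
Darcy flux q = K·i = 23.3 × 0.01900 = 0.4428 m/d
Average linear velocity = 0.4428 / 0.14 = 3.163 m/d
L = v × T = 3.163 × 100 = 316.3 m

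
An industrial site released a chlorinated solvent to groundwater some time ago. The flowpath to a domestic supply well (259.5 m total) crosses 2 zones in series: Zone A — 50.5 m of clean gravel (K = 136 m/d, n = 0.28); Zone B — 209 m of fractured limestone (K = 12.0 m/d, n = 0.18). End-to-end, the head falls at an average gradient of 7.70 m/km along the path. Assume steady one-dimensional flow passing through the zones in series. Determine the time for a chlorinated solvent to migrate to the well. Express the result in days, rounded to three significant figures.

461 days

Continuity: the same q passes through each zone, so ΔH = q·Σ(L_j/K_j) — the zones act as resistances in series.
Σ(L/K) = 50.5/136 + 209/12.0 = 0.3713 + 17.42 = 17.79 d
K_eq = L_total / Σ(L/K) = 259.5 / 17.79 = 14.59 m/d
q = K_eq · i = 14.59 × 0.0077 = 0.1123 m/d (same in every zone)
Zone A: v = q/n = 0.1123/0.28 = 0.4012 m/d → t_A = 50.5/0.4012 = 125.9 d
Zone B: v = q/n = 0.1123/0.18 = 0.6241 m/d → t_B = 209/0.6241 = 334.9 d
Total t = 125.9 + 334.9 = 460.8 d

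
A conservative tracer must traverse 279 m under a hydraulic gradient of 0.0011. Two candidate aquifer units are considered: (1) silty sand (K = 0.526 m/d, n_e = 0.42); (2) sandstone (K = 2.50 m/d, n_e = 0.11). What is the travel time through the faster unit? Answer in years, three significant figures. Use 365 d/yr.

30.6 years

Unit 1 (silty sand): v = 0.526×0.0011/0.42 = 0.001378 m/d, t = 279/0.001378 = 202500 d
Unit 2 (sandstone): v = 2.50×0.0011/0.11 = 0.02500 m/d, t = 279/0.02500 = 11160 d
Faster: 11160 d / 365 = 30.6 yr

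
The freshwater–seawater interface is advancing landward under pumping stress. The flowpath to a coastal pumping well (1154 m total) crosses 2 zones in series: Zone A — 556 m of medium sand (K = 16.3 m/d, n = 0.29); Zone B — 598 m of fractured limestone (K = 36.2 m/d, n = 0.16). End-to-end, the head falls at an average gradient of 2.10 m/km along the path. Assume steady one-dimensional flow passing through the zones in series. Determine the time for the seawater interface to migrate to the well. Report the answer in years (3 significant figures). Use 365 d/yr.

Steady 1-D flow in series ⇒ the Darcy flux q is identical in every zone and the zone head losses add (resistances L/K in series).
Σ(L/K) = 556/16.3 + 598/36.2 = 34.11 + 16.52 = 50.63 d
K_eq = L_total / Σ(L/K) = 1154 / 50.63 = 22.79 m/d
q = K_eq · i = 22.79 × 0.0021 = 0.04787 m/d (same in every zone)
Zone A: v = q/n = 0.04787/0.29 = 0.1651 m/d → t_A = 556/0.1651 = 3369 d
Zone B: v = q/n = 0.04787/0.16 = 0.2992 m/d → t_B = 598/0.2992 = 1999 d
Total t = 3369 + 1999 = 5368 d
   = 5368 / 365 = 14.7 yr

14.7 years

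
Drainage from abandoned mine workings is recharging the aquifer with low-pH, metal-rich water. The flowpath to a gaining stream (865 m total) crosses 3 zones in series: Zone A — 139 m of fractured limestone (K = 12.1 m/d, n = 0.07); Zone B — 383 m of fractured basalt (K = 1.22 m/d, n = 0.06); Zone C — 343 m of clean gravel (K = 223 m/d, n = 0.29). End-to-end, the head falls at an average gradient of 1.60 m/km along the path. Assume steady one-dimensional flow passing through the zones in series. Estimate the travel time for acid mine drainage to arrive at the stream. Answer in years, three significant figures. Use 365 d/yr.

85.6 years

For zones in series the flux q is common to all zones; the equivalent conductivity is the harmonic (thickness-weighted) mean, K_eq = L_total / Σ(L_j/K_j).
Σ(L/K) = 139/12.1 + 383/1.22 + 343/223 = 11.49 + 313.9 + 1.538 = 327.0 d
K_eq = L_total / Σ(L/K) = 865 / 327.0 = 2.646 m/d
q = K_eq · i = 2.646 × 0.0016 = 0.004233 m/d (same in every zone)
Zone A: v = q/n = 0.004233/0.07 = 0.06047 m/d → t_A = 139/0.06047 = 2299 d
Zone B: v = q/n = 0.004233/0.06 = 0.07055 m/d → t_B = 383/0.07055 = 5429 d
Zone C: v = q/n = 0.004233/0.29 = 0.01460 m/d → t_C = 343/0.01460 = 23500 d
Total t = 2299 + 5429 + 23500 = 31230 d
   = 31230 / 365 = 85.6 yr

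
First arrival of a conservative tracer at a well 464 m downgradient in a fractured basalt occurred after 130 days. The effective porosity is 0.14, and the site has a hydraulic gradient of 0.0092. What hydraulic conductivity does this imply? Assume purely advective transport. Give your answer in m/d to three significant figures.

54.3 m/d

v = L / t = 464 / 130 = 3.569 m/d
K = v · n / i = 3.569 × 0.14 / 0.0092 = 54.3 m/d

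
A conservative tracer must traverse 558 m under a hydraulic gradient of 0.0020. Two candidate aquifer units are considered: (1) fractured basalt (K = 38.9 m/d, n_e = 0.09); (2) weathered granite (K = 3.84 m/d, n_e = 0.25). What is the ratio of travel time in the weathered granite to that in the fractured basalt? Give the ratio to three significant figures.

28.1

Unit 1 (fractured basalt): v = 38.9×0.0020/0.09 = 0.8644 m/d, t = 558/0.8644 = 645.5 d
Unit 2 (weathered granite): v = 3.84×0.0020/0.25 = 0.03072 m/d, t = 558/0.03072 = 18160 d
t(weathered granite) / t(fractured basalt) = 18160/645.5 = 28.1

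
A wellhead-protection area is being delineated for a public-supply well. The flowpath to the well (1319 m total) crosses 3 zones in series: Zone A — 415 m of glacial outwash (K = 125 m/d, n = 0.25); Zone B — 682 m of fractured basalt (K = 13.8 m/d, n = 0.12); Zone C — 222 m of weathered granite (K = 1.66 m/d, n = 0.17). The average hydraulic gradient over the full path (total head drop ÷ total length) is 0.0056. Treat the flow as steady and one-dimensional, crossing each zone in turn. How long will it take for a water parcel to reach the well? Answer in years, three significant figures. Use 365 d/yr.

15.4 years

For zones in series the flux q is common to all zones; the equivalent conductivity is the harmonic (thickness-weighted) mean, K_eq = L_total / Σ(L_j/K_j).
Σ(L/K) = 415/125 + 682/13.8 + 222/1.66 = 3.320 + 49.42 + 133.7 = 186.5 d
K_eq = L_total / Σ(L/K) = 1319 / 186.5 = 7.073 m/d
q = K_eq · i = 7.073 × 0.0056 = 0.03961 m/d (same in every zone)
Zone A: v = q/n = 0.03961/0.25 = 0.1584 m/d → t_A = 415/0.1584 = 2619 d
Zone B: v = q/n = 0.03961/0.12 = 0.3301 m/d → t_B = 682/0.3301 = 2066 d
Zone C: v = q/n = 0.03961/0.17 = 0.2330 m/d → t_C = 222/0.2330 = 952.8 d
Total t = 2619 + 2066 + 952.8 = 5638 d
   = 5638 / 365 = 15.4 yr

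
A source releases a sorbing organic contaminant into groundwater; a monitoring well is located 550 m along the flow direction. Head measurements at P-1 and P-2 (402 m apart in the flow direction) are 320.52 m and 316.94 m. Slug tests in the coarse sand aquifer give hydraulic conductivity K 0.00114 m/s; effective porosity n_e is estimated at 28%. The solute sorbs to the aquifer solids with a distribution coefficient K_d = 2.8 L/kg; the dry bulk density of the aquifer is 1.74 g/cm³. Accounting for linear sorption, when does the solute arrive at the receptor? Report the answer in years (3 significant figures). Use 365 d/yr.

Hydraulic gradient i = (320.52 − 316.94) / 402 = 3.58 / 402 = 0.008905
K = 0.00114 m/s × 86400 s/d = 98.50 m/d
Specific discharge q = 98.50 × 0.008905 = 0.8772 m/d
Average linear velocity = 0.8772 / 0.28 = 3.133 m/d
Retardation R = 1 + ρ_b·K_d/n = 1 + 1.74×2.8/0.28 = 18.40
Contaminant velocity v_c = v/R = 3.133/18.40 = 0.1703 m/d
t = L/v_c = 550/0.1703 = 3230 d
   = 3230/365 = 8.85 yr

8.85 years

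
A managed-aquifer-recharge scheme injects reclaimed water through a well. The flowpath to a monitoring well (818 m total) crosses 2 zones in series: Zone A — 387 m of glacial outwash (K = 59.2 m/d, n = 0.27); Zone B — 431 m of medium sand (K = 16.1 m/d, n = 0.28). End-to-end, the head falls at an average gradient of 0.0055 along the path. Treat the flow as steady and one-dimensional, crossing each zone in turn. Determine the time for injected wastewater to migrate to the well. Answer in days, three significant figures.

1670 days

Continuity: the same q passes through each zone, so ΔH = q·Σ(L_j/K_j) — the zones act as resistances in series.
Σ(L/K) = 387/59.2 + 431/16.1 = 6.537 + 26.77 = 33.31 d
K_eq = L_total / Σ(L/K) = 818 / 33.31 = 24.56 m/d
q = K_eq · i = 24.56 × 0.0055 = 0.1351 m/d (same in every zone)
Zone A: v = q/n = 0.1351/0.27 = 0.5003 m/d → t_A = 387/0.5003 = 773.6 d
Zone B: v = q/n = 0.1351/0.28 = 0.4824 m/d → t_B = 431/0.4824 = 893.4 d
Total t = 773.6 + 893.4 = 1667 d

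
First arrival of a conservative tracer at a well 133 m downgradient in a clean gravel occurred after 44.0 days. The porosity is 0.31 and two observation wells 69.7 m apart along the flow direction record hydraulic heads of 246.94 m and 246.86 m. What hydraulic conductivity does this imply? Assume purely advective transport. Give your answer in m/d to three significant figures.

816 m/d

Hydraulic gradient i = (246.94 − 246.86) / 69.7 = 0.08 / 69.7 = 0.001148
v = L / t = 133 / 44.0 = 3.023 m/d
K = v · n / i = 3.023 × 0.31 / 0.001148 = 816 m/d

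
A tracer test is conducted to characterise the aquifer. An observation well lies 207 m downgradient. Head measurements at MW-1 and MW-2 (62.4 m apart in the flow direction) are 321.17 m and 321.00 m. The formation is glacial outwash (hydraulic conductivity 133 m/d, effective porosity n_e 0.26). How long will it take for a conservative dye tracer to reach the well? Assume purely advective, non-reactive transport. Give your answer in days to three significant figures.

149 days

Hydraulic gradient i = (321.17 − 321.00) / 62.4 = 0.17 / 62.4 = 0.002724
q = Ki = 133 × 0.002724 = 0.3623 m/d
v_s = q/n_e = 0.3623/0.26 = 1.394 m/d
t = L / v = 207 / 1.394 = 148.5 d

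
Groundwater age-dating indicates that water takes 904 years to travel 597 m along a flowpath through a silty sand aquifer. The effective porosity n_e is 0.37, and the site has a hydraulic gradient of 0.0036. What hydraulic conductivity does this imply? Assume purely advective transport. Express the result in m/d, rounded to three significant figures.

t = 904 years = 330000 d
v = L / t = 597 / 330000 = 0.001809 m/d
K = v · n / i = 0.001809 × 0.37 / 0.0036 = 0.186 m/d

0.186 m/d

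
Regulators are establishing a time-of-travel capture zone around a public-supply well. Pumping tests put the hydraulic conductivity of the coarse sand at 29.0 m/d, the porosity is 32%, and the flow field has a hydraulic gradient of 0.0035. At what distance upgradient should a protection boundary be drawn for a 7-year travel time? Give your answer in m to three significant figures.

Darcy flux q = K·i = 29.0 × 0.0035 = 0.1015 m/d
v_s = q/n_e = 0.1015/0.32 = 0.3172 m/d
T = 7 yr × 365 = 2555 d
L = v × T = 0.3172 × 2555 = 810.4 m

810 m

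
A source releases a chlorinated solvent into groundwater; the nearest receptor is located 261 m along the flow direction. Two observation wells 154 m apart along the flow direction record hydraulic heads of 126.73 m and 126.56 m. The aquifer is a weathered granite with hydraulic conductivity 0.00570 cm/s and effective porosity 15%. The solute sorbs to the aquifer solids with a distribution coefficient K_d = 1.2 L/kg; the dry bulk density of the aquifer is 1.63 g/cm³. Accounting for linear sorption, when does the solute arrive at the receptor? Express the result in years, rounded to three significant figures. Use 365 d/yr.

Hydraulic gradient i = (126.73 − 126.56) / 154 = 0.17 / 154 = 0.001104
K = 0.00570 cm/s × 864 = 4.925 m/d
Darcy flux q = K·i = 4.925 × 0.001104 = 0.005436 m/d
v = Ki/n = 4.925·0.001104/0.15 = 0.03624 m/d
Retardation R = 1 + ρ_b·K_d/n = 1 + 1.63×1.2/0.15 = 14.04
Contaminant velocity v_c = v/R = 0.03624/14.04 = 0.002581 m/d
t = L/v_c = 261/0.002581 = 101100 d
   = 101100/365 = 277 yr

277 years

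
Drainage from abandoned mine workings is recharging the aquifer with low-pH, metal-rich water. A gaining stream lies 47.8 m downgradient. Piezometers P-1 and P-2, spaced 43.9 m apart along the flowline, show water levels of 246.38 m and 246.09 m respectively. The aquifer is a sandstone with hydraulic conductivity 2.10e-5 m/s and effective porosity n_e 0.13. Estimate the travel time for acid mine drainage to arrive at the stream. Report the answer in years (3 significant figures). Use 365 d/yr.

Hydraulic gradient i = (246.38 − 246.09) / 43.9 = 0.29 / 43.9 = 0.006606
K = 2.10e-5 m/s × 86400 s/d = 1.814 m/d
q = Ki = 1.814 × 0.006606 = 0.01199 m/d
Average linear velocity = 0.01199 / 0.13 = 0.09220 m/d
t = L / v = 47.8 / 0.09220 = 518.4 d
   = 518.4 / 365 = 1.42 yr

1.42 years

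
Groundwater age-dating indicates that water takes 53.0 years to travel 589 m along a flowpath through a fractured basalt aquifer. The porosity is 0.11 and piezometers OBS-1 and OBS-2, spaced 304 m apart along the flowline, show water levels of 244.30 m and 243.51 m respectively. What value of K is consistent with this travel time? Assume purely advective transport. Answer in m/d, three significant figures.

1.29 m/d

Hydraulic gradient i = (244.30 − 243.51) / 304 = 0.79 / 304 = 0.002599
t = 53.0 years = 19350 d
v = L / t = 589 / 19350 = 0.03045 m/d
K = v · n / i = 0.03045 × 0.11 / 0.002599 = 1.29 m/d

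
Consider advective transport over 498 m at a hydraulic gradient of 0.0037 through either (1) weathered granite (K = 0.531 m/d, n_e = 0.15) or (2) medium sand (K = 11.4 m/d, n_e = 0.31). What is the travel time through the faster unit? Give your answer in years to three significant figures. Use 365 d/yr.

10.0 years

Unit 1 (weathered granite): v = 0.531×0.0037/0.15 = 0.01310 m/d, t = 498/0.01310 = 38020 d
Unit 2 (medium sand): v = 11.4×0.0037/0.31 = 0.1361 m/d, t = 498/0.1361 = 3660 d
Faster: 3660 d / 365 = 10.0 yr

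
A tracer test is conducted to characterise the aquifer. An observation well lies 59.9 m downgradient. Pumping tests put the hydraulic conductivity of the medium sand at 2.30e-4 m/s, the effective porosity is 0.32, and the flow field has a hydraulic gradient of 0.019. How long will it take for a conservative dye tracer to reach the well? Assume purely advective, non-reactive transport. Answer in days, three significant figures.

50.8 days

K = 2.30e-4 m/s × 86400 s/d = 19.87 m/d
q = Ki = 19.87 × 0.019 = 0.3776 m/d
Seepage velocity v = q / n = 0.3776 / 0.32 = 1.180 m/d
t = L / v = 59.9 / 1.180 = 50.77 d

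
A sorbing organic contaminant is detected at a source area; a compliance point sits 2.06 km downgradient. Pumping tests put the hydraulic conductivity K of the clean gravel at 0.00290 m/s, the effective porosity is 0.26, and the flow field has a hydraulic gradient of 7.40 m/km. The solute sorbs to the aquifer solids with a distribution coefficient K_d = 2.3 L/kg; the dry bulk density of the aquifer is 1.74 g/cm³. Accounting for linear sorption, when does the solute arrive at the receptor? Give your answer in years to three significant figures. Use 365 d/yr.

13.0 years

K = 0.00290 m/s × 86400 s/d = 250.6 m/d
q = Ki = 250.6 × 0.0074 = 1.854 m/d
Seepage velocity v = q / n = 1.854 / 0.26 = 7.131 m/d
Retardation R = 1 + ρ_b·K_d/n = 1 + 1.74×2.3/0.26 = 16.39
Contaminant velocity v_c = v/R = 7.131/16.39 = 0.4350 m/d
L = 2.06 km = 2060 m
t = L/v_c = 2060/0.4350 = 4735 d
   = 4735/365 = 13.0 yr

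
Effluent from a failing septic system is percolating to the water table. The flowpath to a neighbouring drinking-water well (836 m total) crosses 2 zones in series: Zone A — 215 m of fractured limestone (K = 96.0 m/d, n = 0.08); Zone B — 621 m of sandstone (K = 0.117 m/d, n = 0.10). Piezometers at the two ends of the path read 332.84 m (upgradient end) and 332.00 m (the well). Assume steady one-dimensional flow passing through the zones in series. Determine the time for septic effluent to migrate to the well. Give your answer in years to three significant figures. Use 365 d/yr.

1370 years

Total head drop ΔH = 332.84 − 332.00 = 0.84 m
Steady 1-D flow in series ⇒ the Darcy flux q is identical in every zone and the zone head losses add (resistances L/K in series).
Σ(L/K) = 215/96.0 + 621/0.117 = 2.240 + 5308 = 5310 d
q = ΔH / Σ(L/K) = 0.84 / 5310 = 1.582e-4 m/d (same in every zone)
Zone A: v = q/n = 1.582e-4/0.08 = 0.001977 m/d → t_A = 215/0.001977 = 108700 d
Zone B: v = q/n = 1.582e-4/0.10 = 0.001582 m/d → t_B = 621/0.001582 = 392600 d
Total t = 108700 + 392600 = 501300 d
   = 501300 / 365 = 1370 yr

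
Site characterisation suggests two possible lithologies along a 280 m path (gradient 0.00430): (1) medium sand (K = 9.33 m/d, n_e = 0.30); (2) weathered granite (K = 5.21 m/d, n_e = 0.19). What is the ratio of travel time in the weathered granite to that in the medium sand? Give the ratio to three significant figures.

1.13

Unit 1 (medium sand): v = 9.33×0.0043/0.30 = 0.1337 m/d, t = 280/0.1337 = 2094 d
Unit 2 (weathered granite): v = 5.21×0.0043/0.19 = 0.1179 m/d, t = 280/0.1179 = 2375 d
t(weathered granite) / t(medium sand) = 2375/2094 = 1.13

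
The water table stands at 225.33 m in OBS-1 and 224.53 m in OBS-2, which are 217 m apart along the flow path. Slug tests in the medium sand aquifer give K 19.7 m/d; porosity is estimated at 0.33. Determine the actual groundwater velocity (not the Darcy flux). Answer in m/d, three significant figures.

0.220 m/d

Hydraulic gradient i = (225.33 − 224.53) / 217 = 0.80 / 217 = 0.003687
Darcy flux q = K·i = 19.7 × 0.003687 = 0.07263 m/d
v_s = q/n_e = 0.07263/0.33 = 0.2201 m/d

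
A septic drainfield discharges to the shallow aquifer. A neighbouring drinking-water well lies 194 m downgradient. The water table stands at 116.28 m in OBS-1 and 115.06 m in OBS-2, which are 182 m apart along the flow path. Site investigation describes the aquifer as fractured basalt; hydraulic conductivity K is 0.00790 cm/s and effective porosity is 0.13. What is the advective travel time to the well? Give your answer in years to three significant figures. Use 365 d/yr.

Hydraulic gradient i = (116.28 − 115.06) / 182 = 1.22 / 182 = 0.006703
K = 0.00790 cm/s × 864 = 6.826 m/d
Darcy flux q = K·i = 6.826 × 0.006703 = 0.04575 m/d
Average linear velocity = 0.04575 / 0.13 = 0.3520 m/d
t = L / v = 194 / 0.3520 = 551.2 d
   = 551.2 / 365 = 1.51 yr

1.51 years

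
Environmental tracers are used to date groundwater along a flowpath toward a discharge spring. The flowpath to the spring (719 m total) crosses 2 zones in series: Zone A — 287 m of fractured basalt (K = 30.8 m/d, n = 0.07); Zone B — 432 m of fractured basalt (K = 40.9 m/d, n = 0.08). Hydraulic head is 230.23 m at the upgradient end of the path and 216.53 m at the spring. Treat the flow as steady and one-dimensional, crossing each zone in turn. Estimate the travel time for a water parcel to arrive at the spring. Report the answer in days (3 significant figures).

Total head drop ΔH = 230.23 − 216.53 = 13.70 m
Continuity: the same q passes through each zone, so ΔH = q·Σ(L_j/K_j) — the zones act as resistances in series.
Σ(L/K) = 287/30.8 + 432/40.9 = 9.318 + 10.56 = 19.88 d
q = ΔH / Σ(L/K) = 13.70 / 19.88 = 0.6891 m/d (same in every zone)
Zone A: v = q/n = 0.6891/0.07 = 9.845 m/d → t_A = 287/9.845 = 29.15 d
Zone B: v = q/n = 0.6891/0.08 = 8.614 m/d → t_B = 432/8.614 = 50.15 d
Total t = 29.15 + 50.15 = 79.30 d

79.3 days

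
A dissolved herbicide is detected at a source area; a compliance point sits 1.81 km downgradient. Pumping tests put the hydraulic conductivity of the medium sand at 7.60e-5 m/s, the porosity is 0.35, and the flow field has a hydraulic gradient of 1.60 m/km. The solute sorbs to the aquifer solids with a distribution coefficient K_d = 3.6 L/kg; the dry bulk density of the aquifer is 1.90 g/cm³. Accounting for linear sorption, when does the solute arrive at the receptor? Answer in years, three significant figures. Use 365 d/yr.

K = 7.60e-5 m/s × 86400 s/d = 6.566 m/d
Darcy flux q = K·i = 6.566 × 0.0016 = 0.01051 m/d
Seepage velocity v = q / n = 0.01051 / 0.35 = 0.03002 m/d
Retardation R = 1 + ρ_b·K_d/n = 1 + 1.90×3.6/0.35 = 20.54
Contaminant velocity v_c = v/R = 0.03002/20.54 = 0.001461 m/d
L = 1.81 km = 1810 m
t = L/v_c = 1810/0.001461 = 1.239e6 d
   = 1.239e6/365 = 3390 yr

3390 years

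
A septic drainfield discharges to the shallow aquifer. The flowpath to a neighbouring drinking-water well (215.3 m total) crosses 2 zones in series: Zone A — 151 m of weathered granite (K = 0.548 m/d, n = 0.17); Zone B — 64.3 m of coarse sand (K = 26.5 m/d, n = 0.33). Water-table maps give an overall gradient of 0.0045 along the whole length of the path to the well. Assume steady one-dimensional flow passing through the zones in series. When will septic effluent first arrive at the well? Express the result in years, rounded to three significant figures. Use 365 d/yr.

36.9 years

For zones in series the flux q is common to all zones; the equivalent conductivity is the harmonic (thickness-weighted) mean, K_eq = L_total / Σ(L_j/K_j).
Σ(L/K) = 151/0.548 + 64.3/26.5 = 275.5 + 2.426 = 278.0 d
K_eq = L_total / Σ(L/K) = 215.3 / 278.0 = 0.7745 m/d
q = K_eq · i = 0.7745 × 0.0045 = 0.003485 m/d (same in every zone)
Zone A: v = q/n = 0.003485/0.17 = 0.02050 m/d → t_A = 151/0.02050 = 7365 d
Zone B: v = q/n = 0.003485/0.33 = 0.01056 m/d → t_B = 64.3/0.01056 = 6088 d
Total t = 7365 + 6088 = 13450 d
   = 13450 / 365 = 36.9 yr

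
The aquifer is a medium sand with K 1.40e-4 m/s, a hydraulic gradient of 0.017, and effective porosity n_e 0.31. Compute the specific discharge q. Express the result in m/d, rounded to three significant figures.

0.206 m/d

K = 1.40e-4 m/s × 86400 s/d = 12.10 m/d
q = Ki = 12.10 × 0.017 = 0.2056 m/d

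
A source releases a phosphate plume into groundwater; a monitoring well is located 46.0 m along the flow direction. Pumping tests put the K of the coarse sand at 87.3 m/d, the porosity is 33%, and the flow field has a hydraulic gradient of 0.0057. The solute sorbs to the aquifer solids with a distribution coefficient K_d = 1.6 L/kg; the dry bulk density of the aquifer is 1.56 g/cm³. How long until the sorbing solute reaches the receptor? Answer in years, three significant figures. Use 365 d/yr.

0.716 years

Darcy flux q = K·i = 87.3 × 0.0057 = 0.4976 m/d
v_s = q/n_e = 0.4976/0.33 = 1.508 m/d
Retardation R = 1 + ρ_b·K_d/n = 1 + 1.56×1.6/0.33 = 8.564
Contaminant velocity v_c = v/R = 1.508/8.564 = 0.1761 m/d
t = L/v_c = 46.0/0.1761 = 261.2 d
   = 261.2/365 = 0.716 yr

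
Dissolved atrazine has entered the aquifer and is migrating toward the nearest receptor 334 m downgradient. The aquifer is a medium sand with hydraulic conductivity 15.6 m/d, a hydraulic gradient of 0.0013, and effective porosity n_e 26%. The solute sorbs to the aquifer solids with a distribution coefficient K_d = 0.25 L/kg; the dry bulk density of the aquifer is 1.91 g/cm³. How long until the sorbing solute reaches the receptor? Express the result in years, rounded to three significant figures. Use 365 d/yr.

Darcy flux q = K·i = 15.6 × 0.0013 = 0.02028 m/d
v = Ki/n = 15.6·0.0013/0.26 = 0.07800 m/d
Retardation R = 1 + ρ_b·K_d/n = 1 + 1.91×0.25/0.26 = 2.837
Contaminant velocity v_c = v/R = 0.07800/2.837 = 0.02750 m/d
t = L/v_c = 334/0.02750 = 12150 d
   = 12150/365 = 33.3 yr

33.3 years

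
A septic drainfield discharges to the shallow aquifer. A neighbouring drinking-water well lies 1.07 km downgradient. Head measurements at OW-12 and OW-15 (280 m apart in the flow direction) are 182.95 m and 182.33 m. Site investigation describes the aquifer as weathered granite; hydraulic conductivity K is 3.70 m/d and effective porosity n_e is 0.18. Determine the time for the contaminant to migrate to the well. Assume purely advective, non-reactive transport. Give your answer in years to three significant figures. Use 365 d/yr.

64.4 years

Hydraulic gradient i = (182.95 − 182.33) / 280 = 0.62 / 280 = 0.002214
Darcy flux q = K·i = 3.70 × 0.002214 = 0.008193 m/d
Seepage velocity v = q / n = 0.008193 / 0.18 = 0.04552 m/d
L = 1.07 km = 1070 m
t = L / v = 1070 / 0.04552 = 23510 d
   = 23510 / 365 = 64.4 yr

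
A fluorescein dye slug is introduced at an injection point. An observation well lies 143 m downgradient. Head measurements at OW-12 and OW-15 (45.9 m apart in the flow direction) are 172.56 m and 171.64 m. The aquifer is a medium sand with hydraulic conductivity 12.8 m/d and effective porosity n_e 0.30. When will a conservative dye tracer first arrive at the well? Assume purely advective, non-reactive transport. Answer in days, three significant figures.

167 days

Hydraulic gradient i = (172.56 − 171.64) / 45.9 = 0.92 / 45.9 = 0.02004
Darcy flux q = K·i = 12.8 × 0.02004 = 0.2566 m/d
v_s = q/n_e = 0.2566/0.30 = 0.8552 m/d
t = L / v = 143 / 0.8552 = 167.2 d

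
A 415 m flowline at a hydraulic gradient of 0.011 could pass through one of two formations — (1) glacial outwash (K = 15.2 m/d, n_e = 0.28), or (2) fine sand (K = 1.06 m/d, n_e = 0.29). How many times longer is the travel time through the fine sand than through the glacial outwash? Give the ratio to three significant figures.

Unit 1 (glacial outwash): v = 15.2×0.011/0.28 = 0.5971 m/d, t = 415/0.5971 = 695.0 d
Unit 2 (fine sand): v = 1.06×0.011/0.29 = 0.04021 m/d, t = 415/0.04021 = 10320 d
t(fine sand) / t(glacial outwash) = 10320/695.0 = 14.9

14.9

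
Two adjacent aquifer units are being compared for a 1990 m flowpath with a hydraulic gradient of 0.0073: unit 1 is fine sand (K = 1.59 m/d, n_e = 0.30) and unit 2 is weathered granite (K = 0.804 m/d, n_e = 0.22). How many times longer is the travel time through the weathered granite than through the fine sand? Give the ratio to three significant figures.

1.45

Unit 1 (fine sand): v = 1.59×0.0073/0.30 = 0.03869 m/d, t = 1990/0.03869 = 51430 d
Unit 2 (weathered granite): v = 0.804×0.0073/0.22 = 0.02668 m/d, t = 1990/0.02668 = 74590 d
t(weathered granite) / t(fine sand) = 74590/51430 = 1.45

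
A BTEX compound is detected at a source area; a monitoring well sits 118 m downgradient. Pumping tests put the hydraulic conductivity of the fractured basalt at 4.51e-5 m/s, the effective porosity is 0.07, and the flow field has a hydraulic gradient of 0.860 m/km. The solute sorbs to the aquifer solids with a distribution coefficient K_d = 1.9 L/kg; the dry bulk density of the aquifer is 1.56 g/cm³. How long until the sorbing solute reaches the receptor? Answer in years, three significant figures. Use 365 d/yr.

293 years

K = 4.51e-5 m/s × 86400 s/d = 3.897 m/d
q = Ki = 3.897 × 8.6e-4 = 0.003351 m/d
Average linear velocity = 0.003351 / 0.07 = 0.04787 m/d
Retardation R = 1 + ρ_b·K_d/n = 1 + 1.56×1.9/0.07 = 43.34
Contaminant velocity v_c = v/R = 0.04787/43.34 = 0.001105 m/d
t = L/v_c = 118/0.001105 = 106800 d
   = 106800/365 = 293 yr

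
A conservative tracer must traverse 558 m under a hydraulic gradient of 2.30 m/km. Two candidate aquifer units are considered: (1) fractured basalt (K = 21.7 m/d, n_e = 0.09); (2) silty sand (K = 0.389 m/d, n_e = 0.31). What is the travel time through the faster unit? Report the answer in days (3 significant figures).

1010 days

Unit 1 (fractured basalt): v = 21.7×0.0023/0.09 = 0.5546 m/d, t = 558/0.5546 = 1006 d
Unit 2 (silty sand): v = 0.389×0.0023/0.31 = 0.002886 m/d, t = 558/0.002886 = 193300 d
Faster unit: t = 1010 d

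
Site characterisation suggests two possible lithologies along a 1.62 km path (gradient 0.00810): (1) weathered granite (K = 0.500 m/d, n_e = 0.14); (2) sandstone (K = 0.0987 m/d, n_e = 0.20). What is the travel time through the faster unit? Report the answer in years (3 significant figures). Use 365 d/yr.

Unit 1 (weathered granite): v = 0.500×0.0081/0.14 = 0.02893 m/d, t = 1620/0.02893 = 56000 d
Unit 2 (sandstone): v = 0.0987×0.0081/0.20 = 0.003997 m/d, t = 1620/0.003997 = 405300 d
Faster: 56000 d / 365 = 153 yr

153 years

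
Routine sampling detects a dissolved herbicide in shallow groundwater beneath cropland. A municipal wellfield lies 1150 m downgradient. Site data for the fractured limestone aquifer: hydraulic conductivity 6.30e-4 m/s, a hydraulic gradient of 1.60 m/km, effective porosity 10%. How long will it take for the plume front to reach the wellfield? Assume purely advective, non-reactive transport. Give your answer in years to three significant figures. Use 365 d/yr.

K = 6.30e-4 m/s × 86400 s/d = 54.43 m/d
q = Ki = 54.43 × 0.0016 = 0.08709 m/d
Average linear velocity = 0.08709 / 0.10 = 0.8709 m/d
t = L / v = 1150 / 0.8709 = 1320 d
   = 1320 / 365 = 3.62 yr

3.62 years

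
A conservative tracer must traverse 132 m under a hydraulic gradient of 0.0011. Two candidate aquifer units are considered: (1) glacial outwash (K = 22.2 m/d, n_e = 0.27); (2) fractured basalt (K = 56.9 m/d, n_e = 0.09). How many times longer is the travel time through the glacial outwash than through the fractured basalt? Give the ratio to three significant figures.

7.69

Unit 1 (glacial outwash): v = 22.2×0.0011/0.27 = 0.09044 m/d, t = 132/0.09044 = 1459 d
Unit 2 (fractured basalt): v = 56.9×0.0011/0.09 = 0.6954 m/d, t = 132/0.6954 = 189.8 d
t(glacial outwash) / t(fractured basalt) = 1459/189.8 = 7.69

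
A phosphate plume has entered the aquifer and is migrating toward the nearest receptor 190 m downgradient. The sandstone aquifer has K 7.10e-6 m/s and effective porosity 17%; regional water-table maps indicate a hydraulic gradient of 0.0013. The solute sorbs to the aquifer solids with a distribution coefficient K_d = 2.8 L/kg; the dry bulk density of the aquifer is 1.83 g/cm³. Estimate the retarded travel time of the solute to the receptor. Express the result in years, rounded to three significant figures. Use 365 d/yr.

K = 7.10e-6 m/s × 86400 s/d = 0.6134 m/d
Specific discharge q = 0.6134 × 0.0013 = 7.975e-4 m/d
Seepage velocity v = q / n = 7.975e-4 / 0.17 = 0.004691 m/d
Retardation R = 1 + ρ_b·K_d/n = 1 + 1.83×2.8/0.17 = 31.14
Contaminant velocity v_c = v/R = 0.004691/31.14 = 1.506e-4 m/d
t = L/v_c = 190/1.506e-4 = 1.261e6 d
   = 1.261e6/365 = 3460 yr

3460 years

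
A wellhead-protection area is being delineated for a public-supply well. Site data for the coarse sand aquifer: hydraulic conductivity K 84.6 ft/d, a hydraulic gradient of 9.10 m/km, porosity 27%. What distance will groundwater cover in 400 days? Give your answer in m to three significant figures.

348 m

K = 84.6 ft/d × 0.3048 = 25.79 m/d
q = Ki = 25.79 × 0.0091 = 0.2347 m/d
Seepage velocity v = q / n = 0.2347 / 0.27 = 0.8691 m/d
L = v × T = 0.8691 × 400 = 347.6 m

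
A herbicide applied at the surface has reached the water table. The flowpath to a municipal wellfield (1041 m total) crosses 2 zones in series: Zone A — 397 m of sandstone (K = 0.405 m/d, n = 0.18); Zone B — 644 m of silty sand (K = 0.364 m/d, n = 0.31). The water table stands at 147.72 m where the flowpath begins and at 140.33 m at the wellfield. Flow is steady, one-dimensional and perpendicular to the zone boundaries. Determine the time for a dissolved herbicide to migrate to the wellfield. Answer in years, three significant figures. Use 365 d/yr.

276 years

Total head drop ΔH = 147.72 − 140.33 = 7.39 m
Steady 1-D flow in series ⇒ the Darcy flux q is identical in every zone and the zone head losses add (resistances L/K in series).
Σ(L/K) = 397/0.405 + 644/0.364 = 980.2 + 1769 = 2749 d
q = ΔH / Σ(L/K) = 7.39 / 2749 = 0.002688 m/d (same in every zone)
Zone A: v = q/n = 0.002688/0.18 = 0.01493 m/d → t_A = 397/0.01493 = 26590 d
Zone B: v = q/n = 0.002688/0.31 = 0.008670 m/d → t_B = 644/0.008670 = 74280 d
Total t = 26590 + 74280 = 100900 d
   = 100900 / 365 = 276 yr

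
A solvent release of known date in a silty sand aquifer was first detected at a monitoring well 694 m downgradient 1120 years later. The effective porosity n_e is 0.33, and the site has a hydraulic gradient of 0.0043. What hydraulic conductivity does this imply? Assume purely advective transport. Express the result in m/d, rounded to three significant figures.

t = 1120 years = 408800 d
v = L / t = 694 / 408800 = 0.001698 m/d
K = v · n / i = 0.001698 × 0.33 / 0.0043 = 0.130 m/d

0.130 m/d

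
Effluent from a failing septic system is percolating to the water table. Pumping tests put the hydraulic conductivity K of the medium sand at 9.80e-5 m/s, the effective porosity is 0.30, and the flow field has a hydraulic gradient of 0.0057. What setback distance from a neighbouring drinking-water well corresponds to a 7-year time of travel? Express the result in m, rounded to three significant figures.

K = 9.80e-5 m/s × 86400 s/d = 8.467 m/d
Specific discharge q = 8.467 × 0.0057 = 0.04826 m/d
v_s = q/n_e = 0.04826/0.30 = 0.1609 m/d
T = 7 yr × 365 = 2555 d
L = v × T = 0.1609 × 2555 = 411.0 m

411 m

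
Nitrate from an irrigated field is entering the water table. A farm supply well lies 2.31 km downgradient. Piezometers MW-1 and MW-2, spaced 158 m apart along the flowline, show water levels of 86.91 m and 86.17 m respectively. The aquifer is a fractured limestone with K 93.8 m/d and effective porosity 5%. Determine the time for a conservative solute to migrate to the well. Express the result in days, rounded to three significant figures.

Hydraulic gradient i = (86.91 − 86.17) / 158 = 0.74 / 158 = 0.004684
q = Ki = 93.8 × 0.004684 = 0.4393 m/d
v_s = q/n_e = 0.4393/0.05 = 8.786 m/d
L = 2.31 km = 2310 m
t = L / v = 2310 / 8.786 = 262.9 d

263 days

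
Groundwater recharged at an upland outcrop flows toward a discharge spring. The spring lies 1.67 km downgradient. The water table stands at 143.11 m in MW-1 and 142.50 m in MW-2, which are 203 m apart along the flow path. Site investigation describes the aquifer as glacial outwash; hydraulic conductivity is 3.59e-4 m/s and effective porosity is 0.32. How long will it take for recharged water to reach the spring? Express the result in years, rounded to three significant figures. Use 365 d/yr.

15.7 years

Hydraulic gradient i = (143.11 − 142.50) / 203 = 0.61 / 203 = 0.003005
K = 3.59e-4 m/s × 86400 s/d = 31.02 m/d
Specific discharge q = 31.02 × 0.003005 = 0.09321 m/d
Seepage velocity v = q / n = 0.09321 / 0.32 = 0.2913 m/d
L = 1.67 km = 1670 m
t = L / v = 1670 / 0.2913 = 5734 d
   = 5734 / 365 = 15.7 yr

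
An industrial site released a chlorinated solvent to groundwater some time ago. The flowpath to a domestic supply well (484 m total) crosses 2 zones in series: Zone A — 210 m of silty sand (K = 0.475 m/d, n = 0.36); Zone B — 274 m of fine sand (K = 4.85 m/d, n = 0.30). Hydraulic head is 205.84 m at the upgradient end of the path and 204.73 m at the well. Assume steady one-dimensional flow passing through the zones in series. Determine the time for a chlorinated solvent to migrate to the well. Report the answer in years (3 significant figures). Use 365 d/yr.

Total head drop ΔH = 205.84 − 204.73 = 1.11 m
Steady 1-D flow in series ⇒ the Darcy flux q is identical in every zone and the zone head losses add (resistances L/K in series).
Σ(L/K) = 210/0.475 + 274/4.85 = 442.1 + 56.49 = 498.6 d
q = ΔH / Σ(L/K) = 1.11 / 498.6 = 0.002226 m/d (same in every zone)
Zone A: v = q/n = 0.002226/0.36 = 0.006184 m/d → t_A = 210/0.006184 = 33960 d
Zone B: v = q/n = 0.002226/0.30 = 0.007421 m/d → t_B = 274/0.007421 = 36920 d
Total t = 33960 + 36920 = 70880 d
   = 70880 / 365 = 194 yr

194 years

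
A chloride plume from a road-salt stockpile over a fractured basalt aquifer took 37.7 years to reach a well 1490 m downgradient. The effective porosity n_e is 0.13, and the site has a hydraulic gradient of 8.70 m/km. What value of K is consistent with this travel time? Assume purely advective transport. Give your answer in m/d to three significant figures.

t = 37.7 years = 13760 d
v = L / t = 1490 / 13760 = 0.1083 m/d
K = v · n / i = 0.1083 × 0.13 / 0.0087 = 1.62 m/d

1.62 m/d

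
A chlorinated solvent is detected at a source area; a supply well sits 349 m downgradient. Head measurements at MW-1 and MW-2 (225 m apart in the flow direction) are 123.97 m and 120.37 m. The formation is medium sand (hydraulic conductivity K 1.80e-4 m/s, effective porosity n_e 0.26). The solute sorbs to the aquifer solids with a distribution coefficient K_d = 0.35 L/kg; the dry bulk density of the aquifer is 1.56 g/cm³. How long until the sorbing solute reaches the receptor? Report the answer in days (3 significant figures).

1130 days

Hydraulic gradient i = (123.97 − 120.37) / 225 = 3.60 / 225 = 0.01600
K = 1.80e-4 m/s × 86400 s/d = 15.55 m/d
Specific discharge q = 15.55 × 0.01600 = 0.2488 m/d
v_s = q/n_e = 0.2488/0.26 = 0.9570 m/d
Retardation R = 1 + ρ_b·K_d/n = 1 + 1.56×0.35/0.26 = 3.100
Contaminant velocity v_c = v/R = 0.9570/3.100 = 0.3087 m/d
t = L/v_c = 349/0.3087 = 1130 d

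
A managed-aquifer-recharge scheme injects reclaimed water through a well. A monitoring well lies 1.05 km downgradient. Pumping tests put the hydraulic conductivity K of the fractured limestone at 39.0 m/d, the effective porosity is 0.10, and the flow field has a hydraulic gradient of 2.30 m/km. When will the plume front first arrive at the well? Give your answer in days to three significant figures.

Specific discharge q = 39.0 × 0.0023 = 0.08970 m/d
Average linear velocity = 0.08970 / 0.10 = 0.8970 m/d
L = 1.05 km = 1050 m
t = L / v = 1050 / 0.8970 = 1171 d

1170 days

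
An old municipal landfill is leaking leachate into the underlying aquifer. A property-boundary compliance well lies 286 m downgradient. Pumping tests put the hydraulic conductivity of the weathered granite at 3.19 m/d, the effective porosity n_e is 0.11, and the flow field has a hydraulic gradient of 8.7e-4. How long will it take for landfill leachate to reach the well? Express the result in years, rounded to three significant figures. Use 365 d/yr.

Specific discharge q = 3.19 × 8.7e-4 = 0.002775 m/d
v_s = q/n_e = 0.002775/0.11 = 0.02523 m/d
t = L / v = 286 / 0.02523 = 11340 d
   = 11340 / 365 = 31.1 yr

31.1 years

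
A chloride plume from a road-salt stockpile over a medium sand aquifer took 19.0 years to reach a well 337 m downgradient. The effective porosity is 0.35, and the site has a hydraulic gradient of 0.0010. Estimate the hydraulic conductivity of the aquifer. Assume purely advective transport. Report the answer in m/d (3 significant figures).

17.0 m/d

t = 19.0 years = 6935 d
v = L / t = 337 / 6935 = 0.04859 m/d
K = v · n / i = 0.04859 × 0.35 / 0.0010 = 17.0 m/d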